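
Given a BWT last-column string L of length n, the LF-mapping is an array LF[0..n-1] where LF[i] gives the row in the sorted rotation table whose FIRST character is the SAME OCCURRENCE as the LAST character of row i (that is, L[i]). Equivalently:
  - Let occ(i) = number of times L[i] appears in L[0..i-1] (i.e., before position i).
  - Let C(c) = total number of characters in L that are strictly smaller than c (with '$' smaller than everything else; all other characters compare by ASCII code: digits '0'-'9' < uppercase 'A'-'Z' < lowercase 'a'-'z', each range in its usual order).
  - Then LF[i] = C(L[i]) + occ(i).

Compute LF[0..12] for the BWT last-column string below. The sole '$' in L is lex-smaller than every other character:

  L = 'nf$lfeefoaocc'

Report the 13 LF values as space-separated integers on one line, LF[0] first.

Char counts: '$':1, 'a':1, 'c':2, 'e':2, 'f':3, 'l':1, 'n':1, 'o':2
C (first-col start): C('$')=0, C('a')=1, C('c')=2, C('e')=4, C('f')=6, C('l')=9, C('n')=10, C('o')=11
L[0]='n': occ=0, LF[0]=C('n')+0=10+0=10
L[1]='f': occ=0, LF[1]=C('f')+0=6+0=6
L[2]='$': occ=0, LF[2]=C('$')+0=0+0=0
L[3]='l': occ=0, LF[3]=C('l')+0=9+0=9
L[4]='f': occ=1, LF[4]=C('f')+1=6+1=7
L[5]='e': occ=0, LF[5]=C('e')+0=4+0=4
L[6]='e': occ=1, LF[6]=C('e')+1=4+1=5
L[7]='f': occ=2, LF[7]=C('f')+2=6+2=8
L[8]='o': occ=0, LF[8]=C('o')+0=11+0=11
L[9]='a': occ=0, LF[9]=C('a')+0=1+0=1
L[10]='o': occ=1, LF[10]=C('o')+1=11+1=12
L[11]='c': occ=0, LF[11]=C('c')+0=2+0=2
L[12]='c': occ=1, LF[12]=C('c')+1=2+1=3

Answer: 10 6 0 9 7 4 5 8 11 1 12 2 3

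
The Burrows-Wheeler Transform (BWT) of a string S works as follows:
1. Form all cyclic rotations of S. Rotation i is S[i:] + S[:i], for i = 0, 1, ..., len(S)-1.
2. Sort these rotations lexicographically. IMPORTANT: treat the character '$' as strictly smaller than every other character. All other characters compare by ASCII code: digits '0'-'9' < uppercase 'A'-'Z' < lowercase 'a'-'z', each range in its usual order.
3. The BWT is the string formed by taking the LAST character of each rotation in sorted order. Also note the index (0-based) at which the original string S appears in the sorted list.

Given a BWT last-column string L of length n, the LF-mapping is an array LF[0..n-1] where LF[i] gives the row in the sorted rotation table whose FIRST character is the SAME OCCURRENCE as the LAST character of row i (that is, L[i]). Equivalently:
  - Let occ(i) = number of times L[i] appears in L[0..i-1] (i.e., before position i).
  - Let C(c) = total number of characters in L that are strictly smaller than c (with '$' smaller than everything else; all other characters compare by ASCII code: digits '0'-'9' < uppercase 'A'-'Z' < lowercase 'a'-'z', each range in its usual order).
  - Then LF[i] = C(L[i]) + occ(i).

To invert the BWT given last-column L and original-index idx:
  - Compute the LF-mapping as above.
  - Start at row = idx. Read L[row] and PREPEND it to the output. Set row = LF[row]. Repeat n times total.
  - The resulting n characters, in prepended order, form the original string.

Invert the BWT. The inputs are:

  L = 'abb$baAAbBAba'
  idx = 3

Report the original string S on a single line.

Answer: AbBbAabbbAaa$

Derivation:
LF mapping: 5 8 9 0 10 6 1 2 11 4 3 12 7
Walk LF starting at row 3, prepending L[row]:
  step 1: row=3, L[3]='$', prepend. Next row=LF[3]=0
  step 2: row=0, L[0]='a', prepend. Next row=LF[0]=5
  step 3: row=5, L[5]='a', prepend. Next row=LF[5]=6
  step 4: row=6, L[6]='A', prepend. Next row=LF[6]=1
  step 5: row=1, L[1]='b', prepend. Next row=LF[1]=8
  step 6: row=8, L[8]='b', prepend. Next row=LF[8]=11
  step 7: row=11, L[11]='b', prepend. Next row=LF[11]=12
  step 8: row=12, L[12]='a', prepend. Next row=LF[12]=7
  step 9: row=7, L[7]='A', prepend. Next row=LF[7]=2
  step 10: row=2, L[2]='b', prepend. Next row=LF[2]=9
  step 11: row=9, L[9]='B', prepend. Next row=LF[9]=4
  step 12: row=4, L[4]='b', prepend. Next row=LF[4]=10
  step 13: row=10, L[10]='A', prepend. Next row=LF[10]=3
Reversed output: AbBbAabbbAaa$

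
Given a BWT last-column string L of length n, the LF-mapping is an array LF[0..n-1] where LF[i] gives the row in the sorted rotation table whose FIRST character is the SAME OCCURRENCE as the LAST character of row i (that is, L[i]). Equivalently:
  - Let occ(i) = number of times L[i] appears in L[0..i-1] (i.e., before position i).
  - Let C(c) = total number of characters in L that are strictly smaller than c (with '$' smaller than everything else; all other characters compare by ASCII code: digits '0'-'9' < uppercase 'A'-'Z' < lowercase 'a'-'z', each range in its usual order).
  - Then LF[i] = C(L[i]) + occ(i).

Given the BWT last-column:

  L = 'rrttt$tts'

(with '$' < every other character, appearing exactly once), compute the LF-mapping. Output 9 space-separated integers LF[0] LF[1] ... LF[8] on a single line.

Answer: 1 2 4 5 6 0 7 8 3

Derivation:
Char counts: '$':1, 'r':2, 's':1, 't':5
C (first-col start): C('$')=0, C('r')=1, C('s')=3, C('t')=4
L[0]='r': occ=0, LF[0]=C('r')+0=1+0=1
L[1]='r': occ=1, LF[1]=C('r')+1=1+1=2
L[2]='t': occ=0, LF[2]=C('t')+0=4+0=4
L[3]='t': occ=1, LF[3]=C('t')+1=4+1=5
L[4]='t': occ=2, LF[4]=C('t')+2=4+2=6
L[5]='$': occ=0, LF[5]=C('$')+0=0+0=0
L[6]='t': occ=3, LF[6]=C('t')+3=4+3=7
L[7]='t': occ=4, LF[7]=C('t')+4=4+4=8
L[8]='s': occ=0, LF[8]=C('s')+0=3+0=3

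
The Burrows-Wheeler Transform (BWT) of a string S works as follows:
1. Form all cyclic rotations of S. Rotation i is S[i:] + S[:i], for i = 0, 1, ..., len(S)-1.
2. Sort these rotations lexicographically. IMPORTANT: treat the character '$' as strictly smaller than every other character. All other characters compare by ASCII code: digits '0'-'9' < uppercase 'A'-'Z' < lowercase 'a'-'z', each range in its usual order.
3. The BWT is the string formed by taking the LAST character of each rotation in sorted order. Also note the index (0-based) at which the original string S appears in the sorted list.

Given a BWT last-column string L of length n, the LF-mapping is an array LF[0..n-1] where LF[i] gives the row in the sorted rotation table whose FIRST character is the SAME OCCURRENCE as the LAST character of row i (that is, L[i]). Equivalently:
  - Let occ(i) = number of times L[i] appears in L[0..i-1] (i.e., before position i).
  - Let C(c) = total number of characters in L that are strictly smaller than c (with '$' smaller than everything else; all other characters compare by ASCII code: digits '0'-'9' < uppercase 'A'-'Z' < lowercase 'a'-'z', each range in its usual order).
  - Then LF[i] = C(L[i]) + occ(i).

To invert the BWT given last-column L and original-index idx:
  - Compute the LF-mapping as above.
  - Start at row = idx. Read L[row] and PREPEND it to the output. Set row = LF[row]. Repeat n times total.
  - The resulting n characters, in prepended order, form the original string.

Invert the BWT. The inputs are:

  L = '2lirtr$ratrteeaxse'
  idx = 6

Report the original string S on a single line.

LF mapping: 1 8 7 9 14 10 0 11 2 15 12 16 4 5 3 17 13 6
Walk LF starting at row 6, prepending L[row]:
  step 1: row=6, L[6]='$', prepend. Next row=LF[6]=0
  step 2: row=0, L[0]='2', prepend. Next row=LF[0]=1
  step 3: row=1, L[1]='l', prepend. Next row=LF[1]=8
  step 4: row=8, L[8]='a', prepend. Next row=LF[8]=2
  step 5: row=2, L[2]='i', prepend. Next row=LF[2]=7
  step 6: row=7, L[7]='r', prepend. Next row=LF[7]=11
  step 7: row=11, L[11]='t', prepend. Next row=LF[11]=16
  step 8: row=16, L[16]='s', prepend. Next row=LF[16]=13
  step 9: row=13, L[13]='e', prepend. Next row=LF[13]=5
  step 10: row=5, L[5]='r', prepend. Next row=LF[5]=10
  step 11: row=10, L[10]='r', prepend. Next row=LF[10]=12
  step 12: row=12, L[12]='e', prepend. Next row=LF[12]=4
  step 13: row=4, L[4]='t', prepend. Next row=LF[4]=14
  step 14: row=14, L[14]='a', prepend. Next row=LF[14]=3
  step 15: row=3, L[3]='r', prepend. Next row=LF[3]=9
  step 16: row=9, L[9]='t', prepend. Next row=LF[9]=15
  step 17: row=15, L[15]='x', prepend. Next row=LF[15]=17
  step 18: row=17, L[17]='e', prepend. Next row=LF[17]=6
Reversed output: extraterrestrial2$

Answer: extraterrestrial2$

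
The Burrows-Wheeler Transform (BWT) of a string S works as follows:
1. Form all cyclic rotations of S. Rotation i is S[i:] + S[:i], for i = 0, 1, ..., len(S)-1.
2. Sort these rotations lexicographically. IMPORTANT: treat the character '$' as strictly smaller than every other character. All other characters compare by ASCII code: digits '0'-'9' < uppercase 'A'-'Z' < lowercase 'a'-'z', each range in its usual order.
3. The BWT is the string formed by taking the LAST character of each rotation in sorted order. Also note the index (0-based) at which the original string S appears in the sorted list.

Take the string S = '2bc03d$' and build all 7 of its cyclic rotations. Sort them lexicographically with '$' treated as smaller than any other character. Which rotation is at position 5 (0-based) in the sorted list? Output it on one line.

Answer: c03d$2b

Derivation:
All 7 rotations (rotation i = S[i:]+S[:i]):
  rot[0] = 2bc03d$
  rot[1] = bc03d$2
  rot[2] = c03d$2b
  rot[3] = 03d$2bc
  rot[4] = 3d$2bc0
  rot[5] = d$2bc03
  rot[6] = $2bc03d
Sorted (with $ < everything):
  sorted[0] = $2bc03d
  sorted[1] = 03d$2bc
  sorted[2] = 2bc03d$
  sorted[3] = 3d$2bc0
  sorted[4] = bc03d$2
  sorted[5] = c03d$2b
  sorted[6] = d$2bc03
sorted[5] = c03d$2b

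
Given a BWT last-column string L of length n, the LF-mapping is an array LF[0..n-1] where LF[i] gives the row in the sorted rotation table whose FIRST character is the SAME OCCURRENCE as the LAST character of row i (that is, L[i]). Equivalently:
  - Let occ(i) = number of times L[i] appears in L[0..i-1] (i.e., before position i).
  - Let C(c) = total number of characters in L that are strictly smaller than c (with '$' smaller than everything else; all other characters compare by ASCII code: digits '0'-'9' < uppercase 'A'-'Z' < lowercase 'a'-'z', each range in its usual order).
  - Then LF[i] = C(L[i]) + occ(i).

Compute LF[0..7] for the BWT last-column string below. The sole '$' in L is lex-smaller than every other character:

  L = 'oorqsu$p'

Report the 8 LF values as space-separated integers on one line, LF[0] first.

Answer: 1 2 5 4 6 7 0 3

Derivation:
Char counts: '$':1, 'o':2, 'p':1, 'q':1, 'r':1, 's':1, 'u':1
C (first-col start): C('$')=0, C('o')=1, C('p')=3, C('q')=4, C('r')=5, C('s')=6, C('u')=7
L[0]='o': occ=0, LF[0]=C('o')+0=1+0=1
L[1]='o': occ=1, LF[1]=C('o')+1=1+1=2
L[2]='r': occ=0, LF[2]=C('r')+0=5+0=5
L[3]='q': occ=0, LF[3]=C('q')+0=4+0=4
L[4]='s': occ=0, LF[4]=C('s')+0=6+0=6
L[5]='u': occ=0, LF[5]=C('u')+0=7+0=7
L[6]='$': occ=0, LF[6]=C('$')+0=0+0=0
L[7]='p': occ=0, LF[7]=C('p')+0=3+0=3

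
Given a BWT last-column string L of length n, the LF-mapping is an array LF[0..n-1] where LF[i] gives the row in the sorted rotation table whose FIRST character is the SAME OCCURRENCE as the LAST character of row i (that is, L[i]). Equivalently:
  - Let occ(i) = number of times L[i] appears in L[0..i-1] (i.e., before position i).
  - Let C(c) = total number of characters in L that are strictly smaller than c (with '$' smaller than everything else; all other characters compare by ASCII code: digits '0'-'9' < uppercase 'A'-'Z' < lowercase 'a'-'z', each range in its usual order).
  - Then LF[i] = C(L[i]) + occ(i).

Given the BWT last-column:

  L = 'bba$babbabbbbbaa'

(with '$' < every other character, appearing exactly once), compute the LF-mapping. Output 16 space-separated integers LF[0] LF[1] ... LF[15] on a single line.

Char counts: '$':1, 'a':5, 'b':10
C (first-col start): C('$')=0, C('a')=1, C('b')=6
L[0]='b': occ=0, LF[0]=C('b')+0=6+0=6
L[1]='b': occ=1, LF[1]=C('b')+1=6+1=7
L[2]='a': occ=0, LF[2]=C('a')+0=1+0=1
L[3]='$': occ=0, LF[3]=C('$')+0=0+0=0
L[4]='b': occ=2, LF[4]=C('b')+2=6+2=8
L[5]='a': occ=1, LF[5]=C('a')+1=1+1=2
L[6]='b': occ=3, LF[6]=C('b')+3=6+3=9
L[7]='b': occ=4, LF[7]=C('b')+4=6+4=10
L[8]='a': occ=2, LF[8]=C('a')+2=1+2=3
L[9]='b': occ=5, LF[9]=C('b')+5=6+5=11
L[10]='b': occ=6, LF[10]=C('b')+6=6+6=12
L[11]='b': occ=7, LF[11]=C('b')+7=6+7=13
L[12]='b': occ=8, LF[12]=C('b')+8=6+8=14
L[13]='b': occ=9, LF[13]=C('b')+9=6+9=15
L[14]='a': occ=3, LF[14]=C('a')+3=1+3=4
L[15]='a': occ=4, LF[15]=C('a')+4=1+4=5

Answer: 6 7 1 0 8 2 9 10 3 11 12 13 14 15 4 5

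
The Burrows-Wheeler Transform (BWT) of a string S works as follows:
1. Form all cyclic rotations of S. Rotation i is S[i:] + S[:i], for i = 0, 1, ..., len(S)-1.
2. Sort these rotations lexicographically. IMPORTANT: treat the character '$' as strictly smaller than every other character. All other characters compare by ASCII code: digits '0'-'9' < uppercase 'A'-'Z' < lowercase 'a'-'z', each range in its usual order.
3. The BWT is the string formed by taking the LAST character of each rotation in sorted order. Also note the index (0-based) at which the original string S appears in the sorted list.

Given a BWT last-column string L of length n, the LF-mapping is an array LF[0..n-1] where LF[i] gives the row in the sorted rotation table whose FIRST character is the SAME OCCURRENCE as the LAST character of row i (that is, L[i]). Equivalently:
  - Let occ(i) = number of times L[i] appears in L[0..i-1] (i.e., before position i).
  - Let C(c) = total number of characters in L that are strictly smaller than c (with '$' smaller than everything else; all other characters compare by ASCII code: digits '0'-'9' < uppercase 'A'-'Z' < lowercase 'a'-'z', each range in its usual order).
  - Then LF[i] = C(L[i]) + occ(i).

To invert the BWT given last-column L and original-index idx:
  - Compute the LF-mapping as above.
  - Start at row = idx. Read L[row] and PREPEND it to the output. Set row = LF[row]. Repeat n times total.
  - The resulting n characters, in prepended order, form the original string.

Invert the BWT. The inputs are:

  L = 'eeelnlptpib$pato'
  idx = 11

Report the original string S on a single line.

LF mapping: 3 4 5 7 9 8 11 14 12 6 2 0 13 1 15 10
Walk LF starting at row 11, prepending L[row]:
  step 1: row=11, L[11]='$', prepend. Next row=LF[11]=0
  step 2: row=0, L[0]='e', prepend. Next row=LF[0]=3
  step 3: row=3, L[3]='l', prepend. Next row=LF[3]=7
  step 4: row=7, L[7]='t', prepend. Next row=LF[7]=14
  step 5: row=14, L[14]='t', prepend. Next row=LF[14]=15
  step 6: row=15, L[15]='o', prepend. Next row=LF[15]=10
  step 7: row=10, L[10]='b', prepend. Next row=LF[10]=2
  step 8: row=2, L[2]='e', prepend. Next row=LF[2]=5
  step 9: row=5, L[5]='l', prepend. Next row=LF[5]=8
  step 10: row=8, L[8]='p', prepend. Next row=LF[8]=12
  step 11: row=12, L[12]='p', prepend. Next row=LF[12]=13
  step 12: row=13, L[13]='a', prepend. Next row=LF[13]=1
  step 13: row=1, L[1]='e', prepend. Next row=LF[1]=4
  step 14: row=4, L[4]='n', prepend. Next row=LF[4]=9
  step 15: row=9, L[9]='i', prepend. Next row=LF[9]=6
  step 16: row=6, L[6]='p', prepend. Next row=LF[6]=11
Reversed output: pineapplebottle$

Answer: pineapplebottle$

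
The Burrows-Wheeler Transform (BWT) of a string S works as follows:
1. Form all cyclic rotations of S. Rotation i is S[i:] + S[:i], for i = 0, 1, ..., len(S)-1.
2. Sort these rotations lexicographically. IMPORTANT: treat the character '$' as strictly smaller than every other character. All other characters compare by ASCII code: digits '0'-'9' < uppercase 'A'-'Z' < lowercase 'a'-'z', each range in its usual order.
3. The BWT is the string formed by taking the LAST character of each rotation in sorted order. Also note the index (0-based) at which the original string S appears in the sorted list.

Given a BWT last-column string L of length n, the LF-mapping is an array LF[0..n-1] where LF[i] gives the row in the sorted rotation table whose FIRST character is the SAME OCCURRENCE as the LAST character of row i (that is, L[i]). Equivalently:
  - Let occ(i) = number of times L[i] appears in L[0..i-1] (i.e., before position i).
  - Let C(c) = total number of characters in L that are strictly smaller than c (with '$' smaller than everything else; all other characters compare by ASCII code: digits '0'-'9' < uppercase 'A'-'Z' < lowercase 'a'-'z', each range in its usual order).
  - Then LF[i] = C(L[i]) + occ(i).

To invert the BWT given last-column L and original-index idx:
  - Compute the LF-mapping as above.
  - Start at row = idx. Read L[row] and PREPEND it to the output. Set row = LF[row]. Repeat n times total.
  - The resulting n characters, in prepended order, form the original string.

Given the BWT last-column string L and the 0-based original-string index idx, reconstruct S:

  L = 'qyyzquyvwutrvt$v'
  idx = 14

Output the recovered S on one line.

Answer: yutyqtvzrwvuvyq$

Derivation:
LF mapping: 1 12 13 15 2 6 14 8 11 7 4 3 9 5 0 10
Walk LF starting at row 14, prepending L[row]:
  step 1: row=14, L[14]='$', prepend. Next row=LF[14]=0
  step 2: row=0, L[0]='q', prepend. Next row=LF[0]=1
  step 3: row=1, L[1]='y', prepend. Next row=LF[1]=12
  step 4: row=12, L[12]='v', prepend. Next row=LF[12]=9
  step 5: row=9, L[9]='u', prepend. Next row=LF[9]=7
  step 6: row=7, L[7]='v', prepend. Next row=LF[7]=8
  step 7: row=8, L[8]='w', prepend. Next row=LF[8]=11
  step 8: row=11, L[11]='r', prepend. Next row=LF[11]=3
  step 9: row=3, L[3]='z', prepend. Next row=LF[3]=15
  step 10: row=15, L[15]='v', prepend. Next row=LF[15]=10
  step 11: row=10, L[10]='t', prepend. Next row=LF[10]=4
  step 12: row=4, L[4]='q', prepend. Next row=LF[4]=2
  step 13: row=2, L[2]='y', prepend. Next row=LF[2]=13
  step 14: row=13, L[13]='t', prepend. Next row=LF[13]=5
  step 15: row=5, L[5]='u', prepend. Next row=LF[5]=6
  step 16: row=6, L[6]='y', prepend. Next row=LF[6]=14
Reversed output: yutyqtvzrwvuvyq$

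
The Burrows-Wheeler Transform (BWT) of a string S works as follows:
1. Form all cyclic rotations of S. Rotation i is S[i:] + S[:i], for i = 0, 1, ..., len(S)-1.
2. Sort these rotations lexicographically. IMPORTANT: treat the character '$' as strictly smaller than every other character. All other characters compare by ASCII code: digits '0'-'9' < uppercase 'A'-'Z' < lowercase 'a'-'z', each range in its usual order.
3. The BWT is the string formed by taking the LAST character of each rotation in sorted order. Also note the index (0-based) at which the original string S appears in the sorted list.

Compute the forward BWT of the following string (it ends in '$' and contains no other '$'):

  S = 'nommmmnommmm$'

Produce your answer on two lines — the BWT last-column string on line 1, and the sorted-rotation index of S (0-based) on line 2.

All 13 rotations (rotation i = S[i:]+S[:i]):
  rot[0] = nommmmnommmm$
  rot[1] = ommmmnommmm$n
  rot[2] = mmmmnommmm$no
  rot[3] = mmmnommmm$nom
  rot[4] = mmnommmm$nomm
  rot[5] = mnommmm$nommm
  rot[6] = nommmm$nommmm
  rot[7] = ommmm$nommmmn
  rot[8] = mmmm$nommmmno
  rot[9] = mmm$nommmmnom
  rot[10] = mm$nommmmnomm
  rot[11] = m$nommmmnommm
  rot[12] = $nommmmnommmm
Sorted (with $ < everything):
  sorted[0] = $nommmmnommmm  (last char: 'm')
  sorted[1] = m$nommmmnommm  (last char: 'm')
  sorted[2] = mm$nommmmnomm  (last char: 'm')
  sorted[3] = mmm$nommmmnom  (last char: 'm')
  sorted[4] = mmmm$nommmmno  (last char: 'o')
  sorted[5] = mmmmnommmm$no  (last char: 'o')
  sorted[6] = mmmnommmm$nom  (last char: 'm')
  sorted[7] = mmnommmm$nomm  (last char: 'm')
  sorted[8] = mnommmm$nommm  (last char: 'm')
  sorted[9] = nommmm$nommmm  (last char: 'm')
  sorted[10] = nommmmnommmm$  (last char: '$')
  sorted[11] = ommmm$nommmmn  (last char: 'n')
  sorted[12] = ommmmnommmm$n  (last char: 'n')
Last column: mmmmoommmm$nn
Original string S is at sorted index 10

Answer: mmmmoommmm$nn
10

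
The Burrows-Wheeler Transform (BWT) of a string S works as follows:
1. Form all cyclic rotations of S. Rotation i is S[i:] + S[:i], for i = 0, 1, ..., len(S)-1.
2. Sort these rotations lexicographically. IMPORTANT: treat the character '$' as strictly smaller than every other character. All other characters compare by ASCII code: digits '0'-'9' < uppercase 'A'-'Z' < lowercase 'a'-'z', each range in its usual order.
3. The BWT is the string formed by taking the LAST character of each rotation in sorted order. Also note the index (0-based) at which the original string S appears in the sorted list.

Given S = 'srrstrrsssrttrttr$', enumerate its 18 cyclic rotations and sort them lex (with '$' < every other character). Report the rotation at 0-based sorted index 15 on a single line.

Answer: trttr$srrstrrsssrt

Derivation:
All 18 rotations (rotation i = S[i:]+S[:i]):
  rot[0] = srrstrrsssrttrttr$
  rot[1] = rrstrrsssrttrttr$s
  rot[2] = rstrrsssrttrttr$sr
  rot[3] = strrsssrttrttr$srr
  rot[4] = trrsssrttrttr$srrs
  rot[5] = rrsssrttrttr$srrst
  rot[6] = rsssrttrttr$srrstr
  rot[7] = sssrttrttr$srrstrr
  rot[8] = ssrttrttr$srrstrrs
  rot[9] = srttrttr$srrstrrss
  rot[10] = rttrttr$srrstrrsss
  rot[11] = ttrttr$srrstrrsssr
  rot[12] = trttr$srrstrrsssrt
  rot[13] = rttr$srrstrrsssrtt
  rot[14] = ttr$srrstrrsssrttr
  rot[15] = tr$srrstrrsssrttrt
  rot[16] = r$srrstrrsssrttrtt
  rot[17] = $srrstrrsssrttrttr
Sorted (with $ < everything):
  sorted[0] = $srrstrrsssrttrttr
  sorted[1] = r$srrstrrsssrttrtt
  sorted[2] = rrsssrttrttr$srrst
  sorted[3] = rrstrrsssrttrttr$s
  sorted[4] = rsssrttrttr$srrstr
  sorted[5] = rstrrsssrttrttr$sr
  sorted[6] = rttr$srrstrrsssrtt
  sorted[7] = rttrttr$srrstrrsss
  sorted[8] = srrstrrsssrttrttr$
  sorted[9] = srttrttr$srrstrrss
  sorted[10] = ssrttrttr$srrstrrs
  sorted[11] = sssrttrttr$srrstrr
  sorted[12] = strrsssrttrttr$srr
  sorted[13] = tr$srrstrrsssrttrt
  sorted[14] = trrsssrttrttr$srrs
  sorted[15] = trttr$srrstrrsssrt
  sorted[16] = ttr$srrstrrsssrttr
  sorted[17] = ttrttr$srrstrrsssr
sorted[15] = trttr$srrstrrsssrt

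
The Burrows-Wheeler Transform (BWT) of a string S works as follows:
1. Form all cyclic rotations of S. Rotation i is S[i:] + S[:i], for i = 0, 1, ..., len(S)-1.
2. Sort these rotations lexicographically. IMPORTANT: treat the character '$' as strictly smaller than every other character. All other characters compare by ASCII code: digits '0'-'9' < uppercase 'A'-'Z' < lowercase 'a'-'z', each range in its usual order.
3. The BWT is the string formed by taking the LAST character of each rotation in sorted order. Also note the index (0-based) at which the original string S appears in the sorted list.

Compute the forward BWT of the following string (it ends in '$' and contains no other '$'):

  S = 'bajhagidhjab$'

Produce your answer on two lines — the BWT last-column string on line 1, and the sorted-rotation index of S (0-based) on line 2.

All 13 rotations (rotation i = S[i:]+S[:i]):
  rot[0] = bajhagidhjab$
  rot[1] = ajhagidhjab$b
  rot[2] = jhagidhjab$ba
  rot[3] = hagidhjab$baj
  rot[4] = agidhjab$bajh
  rot[5] = gidhjab$bajha
  rot[6] = idhjab$bajhag
  rot[7] = dhjab$bajhagi
  rot[8] = hjab$bajhagid
  rot[9] = jab$bajhagidh
  rot[10] = ab$bajhagidhj
  rot[11] = b$bajhagidhja
  rot[12] = $bajhagidhjab
Sorted (with $ < everything):
  sorted[0] = $bajhagidhjab  (last char: 'b')
  sorted[1] = ab$bajhagidhj  (last char: 'j')
  sorted[2] = agidhjab$bajh  (last char: 'h')
  sorted[3] = ajhagidhjab$b  (last char: 'b')
  sorted[4] = b$bajhagidhja  (last char: 'a')
  sorted[5] = bajhagidhjab$  (last char: '$')
  sorted[6] = dhjab$bajhagi  (last char: 'i')
  sorted[7] = gidhjab$bajha  (last char: 'a')
  sorted[8] = hagidhjab$baj  (last char: 'j')
  sorted[9] = hjab$bajhagid  (last char: 'd')
  sorted[10] = idhjab$bajhag  (last char: 'g')
  sorted[11] = jab$bajhagidh  (last char: 'h')
  sorted[12] = jhagidhjab$ba  (last char: 'a')
Last column: bjhba$iajdgha
Original string S is at sorted index 5

Answer: bjhba$iajdgha
5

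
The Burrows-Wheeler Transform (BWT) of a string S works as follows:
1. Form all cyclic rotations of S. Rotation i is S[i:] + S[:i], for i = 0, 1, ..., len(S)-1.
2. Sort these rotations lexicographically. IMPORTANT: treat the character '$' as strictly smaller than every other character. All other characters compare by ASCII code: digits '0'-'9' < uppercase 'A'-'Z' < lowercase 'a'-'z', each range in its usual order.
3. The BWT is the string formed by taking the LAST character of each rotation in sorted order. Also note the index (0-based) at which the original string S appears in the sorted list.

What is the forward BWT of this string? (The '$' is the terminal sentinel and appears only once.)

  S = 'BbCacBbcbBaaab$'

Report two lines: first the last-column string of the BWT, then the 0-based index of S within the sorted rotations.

Answer: bb$cbBaaCacBBab
2

Derivation:
All 15 rotations (rotation i = S[i:]+S[:i]):
  rot[0] = BbCacBbcbBaaab$
  rot[1] = bCacBbcbBaaab$B
  rot[2] = CacBbcbBaaab$Bb
  rot[3] = acBbcbBaaab$BbC
  rot[4] = cBbcbBaaab$BbCa
  rot[5] = BbcbBaaab$BbCac
  rot[6] = bcbBaaab$BbCacB
  rot[7] = cbBaaab$BbCacBb
  rot[8] = bBaaab$BbCacBbc
  rot[9] = Baaab$BbCacBbcb
  rot[10] = aaab$BbCacBbcbB
  rot[11] = aab$BbCacBbcbBa
  rot[12] = ab$BbCacBbcbBaa
  rot[13] = b$BbCacBbcbBaaa
  rot[14] = $BbCacBbcbBaaab
Sorted (with $ < everything):
  sorted[0] = $BbCacBbcbBaaab  (last char: 'b')
  sorted[1] = Baaab$BbCacBbcb  (last char: 'b')
  sorted[2] = BbCacBbcbBaaab$  (last char: '$')
  sorted[3] = BbcbBaaab$BbCac  (last char: 'c')
  sorted[4] = CacBbcbBaaab$Bb  (last char: 'b')
  sorted[5] = aaab$BbCacBbcbB  (last char: 'B')
  sorted[6] = aab$BbCacBbcbBa  (last char: 'a')
  sorted[7] = ab$BbCacBbcbBaa  (last char: 'a')
  sorted[8] = acBbcbBaaab$BbC  (last char: 'C')
  sorted[9] = b$BbCacBbcbBaaa  (last char: 'a')
  sorted[10] = bBaaab$BbCacBbc  (last char: 'c')
  sorted[11] = bCacBbcbBaaab$B  (last char: 'B')
  sorted[12] = bcbBaaab$BbCacB  (last char: 'B')
  sorted[13] = cBbcbBaaab$BbCa  (last char: 'a')
  sorted[14] = cbBaaab$BbCacBb  (last char: 'b')
Last column: bb$cbBaaCacBBab
Original string S is at sorted index 2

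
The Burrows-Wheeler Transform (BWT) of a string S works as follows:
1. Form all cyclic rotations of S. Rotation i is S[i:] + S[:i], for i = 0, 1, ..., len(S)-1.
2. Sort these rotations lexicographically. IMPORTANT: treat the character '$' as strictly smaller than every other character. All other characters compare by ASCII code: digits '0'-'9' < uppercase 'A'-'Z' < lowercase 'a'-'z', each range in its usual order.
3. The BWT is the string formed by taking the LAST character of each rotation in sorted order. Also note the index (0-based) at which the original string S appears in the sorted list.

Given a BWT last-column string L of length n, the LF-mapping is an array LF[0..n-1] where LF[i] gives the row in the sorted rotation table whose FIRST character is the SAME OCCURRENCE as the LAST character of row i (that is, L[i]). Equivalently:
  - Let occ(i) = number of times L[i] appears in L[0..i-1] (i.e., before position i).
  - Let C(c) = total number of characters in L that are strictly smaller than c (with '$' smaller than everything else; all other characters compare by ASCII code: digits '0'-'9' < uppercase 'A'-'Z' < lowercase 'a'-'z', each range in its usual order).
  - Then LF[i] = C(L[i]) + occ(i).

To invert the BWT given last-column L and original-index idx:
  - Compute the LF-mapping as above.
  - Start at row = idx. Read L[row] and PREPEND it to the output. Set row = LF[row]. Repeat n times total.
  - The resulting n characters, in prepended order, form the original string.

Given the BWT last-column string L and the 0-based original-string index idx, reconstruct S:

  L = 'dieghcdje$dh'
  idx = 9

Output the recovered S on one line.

LF mapping: 2 10 5 7 8 1 3 11 6 0 4 9
Walk LF starting at row 9, prepending L[row]:
  step 1: row=9, L[9]='$', prepend. Next row=LF[9]=0
  step 2: row=0, L[0]='d', prepend. Next row=LF[0]=2
  step 3: row=2, L[2]='e', prepend. Next row=LF[2]=5
  step 4: row=5, L[5]='c', prepend. Next row=LF[5]=1
  step 5: row=1, L[1]='i', prepend. Next row=LF[1]=10
  step 6: row=10, L[10]='d', prepend. Next row=LF[10]=4
  step 7: row=4, L[4]='h', prepend. Next row=LF[4]=8
  step 8: row=8, L[8]='e', prepend. Next row=LF[8]=6
  step 9: row=6, L[6]='d', prepend. Next row=LF[6]=3
  step 10: row=3, L[3]='g', prepend. Next row=LF[3]=7
  step 11: row=7, L[7]='j', prepend. Next row=LF[7]=11
  step 12: row=11, L[11]='h', prepend. Next row=LF[11]=9
Reversed output: hjgdehdiced$

Answer: hjgdehdiced$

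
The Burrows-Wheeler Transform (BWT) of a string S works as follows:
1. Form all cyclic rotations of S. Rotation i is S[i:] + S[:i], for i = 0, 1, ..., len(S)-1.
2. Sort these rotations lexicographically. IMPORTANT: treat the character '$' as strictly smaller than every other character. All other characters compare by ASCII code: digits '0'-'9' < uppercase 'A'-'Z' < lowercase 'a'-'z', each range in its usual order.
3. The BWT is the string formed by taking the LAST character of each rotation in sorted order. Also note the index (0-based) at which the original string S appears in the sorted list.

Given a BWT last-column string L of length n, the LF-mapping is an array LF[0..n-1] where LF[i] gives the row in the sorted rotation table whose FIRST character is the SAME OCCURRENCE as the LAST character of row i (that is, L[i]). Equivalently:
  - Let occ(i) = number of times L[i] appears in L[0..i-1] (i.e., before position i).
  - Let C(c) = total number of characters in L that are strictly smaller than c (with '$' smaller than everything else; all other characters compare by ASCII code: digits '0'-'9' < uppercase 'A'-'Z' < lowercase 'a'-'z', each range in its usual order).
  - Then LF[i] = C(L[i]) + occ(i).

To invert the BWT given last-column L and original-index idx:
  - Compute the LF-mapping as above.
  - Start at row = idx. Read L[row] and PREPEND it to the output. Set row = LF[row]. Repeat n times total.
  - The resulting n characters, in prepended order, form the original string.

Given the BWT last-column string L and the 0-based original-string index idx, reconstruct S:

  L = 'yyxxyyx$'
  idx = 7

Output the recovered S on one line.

Answer: yyxxxyy$

Derivation:
LF mapping: 4 5 1 2 6 7 3 0
Walk LF starting at row 7, prepending L[row]:
  step 1: row=7, L[7]='$', prepend. Next row=LF[7]=0
  step 2: row=0, L[0]='y', prepend. Next row=LF[0]=4
  step 3: row=4, L[4]='y', prepend. Next row=LF[4]=6
  step 4: row=6, L[6]='x', prepend. Next row=LF[6]=3
  step 5: row=3, L[3]='x', prepend. Next row=LF[3]=2
  step 6: row=2, L[2]='x', prepend. Next row=LF[2]=1
  step 7: row=1, L[1]='y', prepend. Next row=LF[1]=5
  step 8: row=5, L[5]='y', prepend. Next row=LF[5]=7
Reversed output: yyxxxyy$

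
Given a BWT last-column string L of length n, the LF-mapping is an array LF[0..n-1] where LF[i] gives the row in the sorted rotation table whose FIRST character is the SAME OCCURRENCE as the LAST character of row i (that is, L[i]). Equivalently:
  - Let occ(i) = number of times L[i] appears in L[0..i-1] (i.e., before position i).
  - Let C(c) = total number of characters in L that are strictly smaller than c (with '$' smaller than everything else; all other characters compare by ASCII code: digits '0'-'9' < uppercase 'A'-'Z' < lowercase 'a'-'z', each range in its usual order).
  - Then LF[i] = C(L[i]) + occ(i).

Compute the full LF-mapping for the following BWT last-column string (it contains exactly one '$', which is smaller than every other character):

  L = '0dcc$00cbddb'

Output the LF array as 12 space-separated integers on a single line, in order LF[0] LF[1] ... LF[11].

Answer: 1 9 6 7 0 2 3 8 4 10 11 5

Derivation:
Char counts: '$':1, '0':3, 'b':2, 'c':3, 'd':3
C (first-col start): C('$')=0, C('0')=1, C('b')=4, C('c')=6, C('d')=9
L[0]='0': occ=0, LF[0]=C('0')+0=1+0=1
L[1]='d': occ=0, LF[1]=C('d')+0=9+0=9
L[2]='c': occ=0, LF[2]=C('c')+0=6+0=6
L[3]='c': occ=1, LF[3]=C('c')+1=6+1=7
L[4]='$': occ=0, LF[4]=C('$')+0=0+0=0
L[5]='0': occ=1, LF[5]=C('0')+1=1+1=2
L[6]='0': occ=2, LF[6]=C('0')+2=1+2=3
L[7]='c': occ=2, LF[7]=C('c')+2=6+2=8
L[8]='b': occ=0, LF[8]=C('b')+0=4+0=4
L[9]='d': occ=1, LF[9]=C('d')+1=9+1=10
L[10]='d': occ=2, LF[10]=C('d')+2=9+2=11
L[11]='b': occ=1, LF[11]=C('b')+1=4+1=5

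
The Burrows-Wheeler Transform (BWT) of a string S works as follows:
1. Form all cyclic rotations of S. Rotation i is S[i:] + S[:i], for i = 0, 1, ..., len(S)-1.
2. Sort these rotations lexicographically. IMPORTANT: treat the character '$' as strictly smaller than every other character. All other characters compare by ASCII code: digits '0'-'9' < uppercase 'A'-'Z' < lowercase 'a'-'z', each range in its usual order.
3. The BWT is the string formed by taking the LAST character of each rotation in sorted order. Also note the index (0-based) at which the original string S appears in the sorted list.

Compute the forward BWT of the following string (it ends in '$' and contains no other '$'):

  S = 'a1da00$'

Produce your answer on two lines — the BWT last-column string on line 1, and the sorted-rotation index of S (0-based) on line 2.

All 7 rotations (rotation i = S[i:]+S[:i]):
  rot[0] = a1da00$
  rot[1] = 1da00$a
  rot[2] = da00$a1
  rot[3] = a00$a1d
  rot[4] = 00$a1da
  rot[5] = 0$a1da0
  rot[6] = $a1da00
Sorted (with $ < everything):
  sorted[0] = $a1da00  (last char: '0')
  sorted[1] = 0$a1da0  (last char: '0')
  sorted[2] = 00$a1da  (last char: 'a')
  sorted[3] = 1da00$a  (last char: 'a')
  sorted[4] = a00$a1d  (last char: 'd')
  sorted[5] = a1da00$  (last char: '$')
  sorted[6] = da00$a1  (last char: '1')
Last column: 00aad$1
Original string S is at sorted index 5

Answer: 00aad$1
5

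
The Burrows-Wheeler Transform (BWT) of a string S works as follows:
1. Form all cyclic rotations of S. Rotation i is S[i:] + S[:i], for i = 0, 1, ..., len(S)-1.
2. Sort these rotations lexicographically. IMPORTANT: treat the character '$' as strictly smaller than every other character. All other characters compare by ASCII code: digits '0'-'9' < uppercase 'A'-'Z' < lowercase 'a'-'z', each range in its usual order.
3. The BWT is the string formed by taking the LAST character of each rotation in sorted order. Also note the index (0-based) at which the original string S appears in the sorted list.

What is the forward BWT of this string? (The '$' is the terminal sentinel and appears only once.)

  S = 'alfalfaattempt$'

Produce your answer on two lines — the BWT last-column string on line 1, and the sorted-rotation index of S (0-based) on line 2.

All 15 rotations (rotation i = S[i:]+S[:i]):
  rot[0] = alfalfaattempt$
  rot[1] = lfalfaattempt$a
  rot[2] = falfaattempt$al
  rot[3] = alfaattempt$alf
  rot[4] = lfaattempt$alfa
  rot[5] = faattempt$alfal
  rot[6] = aattempt$alfalf
  rot[7] = attempt$alfalfa
  rot[8] = ttempt$alfalfaa
  rot[9] = tempt$alfalfaat
  rot[10] = empt$alfalfaatt
  rot[11] = mpt$alfalfaatte
  rot[12] = pt$alfalfaattem
  rot[13] = t$alfalfaattemp
  rot[14] = $alfalfaattempt
Sorted (with $ < everything):
  sorted[0] = $alfalfaattempt  (last char: 't')
  sorted[1] = aattempt$alfalf  (last char: 'f')
  sorted[2] = alfaattempt$alf  (last char: 'f')
  sorted[3] = alfalfaattempt$  (last char: '$')
  sorted[4] = attempt$alfalfa  (last char: 'a')
  sorted[5] = empt$alfalfaatt  (last char: 't')
  sorted[6] = faattempt$alfal  (last char: 'l')
  sorted[7] = falfaattempt$al  (last char: 'l')
  sorted[8] = lfaattempt$alfa  (last char: 'a')
  sorted[9] = lfalfaattempt$a  (last char: 'a')
  sorted[10] = mpt$alfalfaatte  (last char: 'e')
  sorted[11] = pt$alfalfaattem  (last char: 'm')
  sorted[12] = t$alfalfaattemp  (last char: 'p')
  sorted[13] = tempt$alfalfaat  (last char: 't')
  sorted[14] = ttempt$alfalfaa  (last char: 'a')
Last column: tff$atllaaempta
Original string S is at sorted index 3

Answer: tff$atllaaempta
3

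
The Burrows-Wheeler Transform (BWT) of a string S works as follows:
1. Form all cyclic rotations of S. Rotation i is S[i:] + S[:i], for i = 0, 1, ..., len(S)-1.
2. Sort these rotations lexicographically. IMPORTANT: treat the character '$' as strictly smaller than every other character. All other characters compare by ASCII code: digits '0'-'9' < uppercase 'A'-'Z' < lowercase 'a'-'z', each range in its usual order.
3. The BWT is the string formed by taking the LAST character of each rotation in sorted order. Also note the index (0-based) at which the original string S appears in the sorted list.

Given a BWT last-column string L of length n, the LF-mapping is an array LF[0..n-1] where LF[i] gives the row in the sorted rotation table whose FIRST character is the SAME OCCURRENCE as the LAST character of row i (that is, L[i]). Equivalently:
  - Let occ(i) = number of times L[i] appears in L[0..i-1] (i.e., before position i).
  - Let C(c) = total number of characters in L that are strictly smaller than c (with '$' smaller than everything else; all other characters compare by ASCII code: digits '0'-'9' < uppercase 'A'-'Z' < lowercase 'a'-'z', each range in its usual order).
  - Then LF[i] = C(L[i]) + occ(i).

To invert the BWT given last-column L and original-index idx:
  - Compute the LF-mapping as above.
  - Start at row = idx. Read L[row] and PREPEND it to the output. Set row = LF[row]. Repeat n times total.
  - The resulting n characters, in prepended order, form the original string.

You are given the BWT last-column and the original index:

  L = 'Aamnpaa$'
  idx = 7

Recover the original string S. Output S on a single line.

LF mapping: 1 2 5 6 7 3 4 0
Walk LF starting at row 7, prepending L[row]:
  step 1: row=7, L[7]='$', prepend. Next row=LF[7]=0
  step 2: row=0, L[0]='A', prepend. Next row=LF[0]=1
  step 3: row=1, L[1]='a', prepend. Next row=LF[1]=2
  step 4: row=2, L[2]='m', prepend. Next row=LF[2]=5
  step 5: row=5, L[5]='a', prepend. Next row=LF[5]=3
  step 6: row=3, L[3]='n', prepend. Next row=LF[3]=6
  step 7: row=6, L[6]='a', prepend. Next row=LF[6]=4
  step 8: row=4, L[4]='p', prepend. Next row=LF[4]=7
Reversed output: panamaA$

Answer: panamaA$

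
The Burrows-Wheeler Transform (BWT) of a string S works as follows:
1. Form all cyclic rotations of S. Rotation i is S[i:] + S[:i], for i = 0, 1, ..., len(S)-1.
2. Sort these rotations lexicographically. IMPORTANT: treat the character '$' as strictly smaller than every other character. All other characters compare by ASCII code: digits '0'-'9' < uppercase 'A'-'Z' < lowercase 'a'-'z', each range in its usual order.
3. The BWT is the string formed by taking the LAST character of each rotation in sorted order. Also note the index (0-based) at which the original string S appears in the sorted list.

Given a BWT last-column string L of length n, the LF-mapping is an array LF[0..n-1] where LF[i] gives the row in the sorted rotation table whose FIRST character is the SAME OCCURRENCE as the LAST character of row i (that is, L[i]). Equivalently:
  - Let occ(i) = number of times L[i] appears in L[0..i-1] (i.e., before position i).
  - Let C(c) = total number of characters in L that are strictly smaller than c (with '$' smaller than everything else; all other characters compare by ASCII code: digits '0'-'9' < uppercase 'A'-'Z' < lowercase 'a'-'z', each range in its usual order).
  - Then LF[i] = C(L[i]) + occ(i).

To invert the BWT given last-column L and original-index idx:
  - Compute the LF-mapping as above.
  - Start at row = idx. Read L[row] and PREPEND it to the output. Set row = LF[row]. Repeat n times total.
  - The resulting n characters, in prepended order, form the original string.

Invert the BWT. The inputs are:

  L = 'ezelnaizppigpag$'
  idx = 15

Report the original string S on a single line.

LF mapping: 3 14 4 9 10 1 7 15 11 12 8 5 13 2 6 0
Walk LF starting at row 15, prepending L[row]:
  step 1: row=15, L[15]='$', prepend. Next row=LF[15]=0
  step 2: row=0, L[0]='e', prepend. Next row=LF[0]=3
  step 3: row=3, L[3]='l', prepend. Next row=LF[3]=9
  step 4: row=9, L[9]='p', prepend. Next row=LF[9]=12
  step 5: row=12, L[12]='p', prepend. Next row=LF[12]=13
  step 6: row=13, L[13]='a', prepend. Next row=LF[13]=2
  step 7: row=2, L[2]='e', prepend. Next row=LF[2]=4
  step 8: row=4, L[4]='n', prepend. Next row=LF[4]=10
  step 9: row=10, L[10]='i', prepend. Next row=LF[10]=8
  step 10: row=8, L[8]='p', prepend. Next row=LF[8]=11
  step 11: row=11, L[11]='g', prepend. Next row=LF[11]=5
  step 12: row=5, L[5]='a', prepend. Next row=LF[5]=1
  step 13: row=1, L[1]='z', prepend. Next row=LF[1]=14
  step 14: row=14, L[14]='g', prepend. Next row=LF[14]=6
  step 15: row=6, L[6]='i', prepend. Next row=LF[6]=7
  step 16: row=7, L[7]='z', prepend. Next row=LF[7]=15
Reversed output: zigzagpineapple$

Answer: zigzagpineapple$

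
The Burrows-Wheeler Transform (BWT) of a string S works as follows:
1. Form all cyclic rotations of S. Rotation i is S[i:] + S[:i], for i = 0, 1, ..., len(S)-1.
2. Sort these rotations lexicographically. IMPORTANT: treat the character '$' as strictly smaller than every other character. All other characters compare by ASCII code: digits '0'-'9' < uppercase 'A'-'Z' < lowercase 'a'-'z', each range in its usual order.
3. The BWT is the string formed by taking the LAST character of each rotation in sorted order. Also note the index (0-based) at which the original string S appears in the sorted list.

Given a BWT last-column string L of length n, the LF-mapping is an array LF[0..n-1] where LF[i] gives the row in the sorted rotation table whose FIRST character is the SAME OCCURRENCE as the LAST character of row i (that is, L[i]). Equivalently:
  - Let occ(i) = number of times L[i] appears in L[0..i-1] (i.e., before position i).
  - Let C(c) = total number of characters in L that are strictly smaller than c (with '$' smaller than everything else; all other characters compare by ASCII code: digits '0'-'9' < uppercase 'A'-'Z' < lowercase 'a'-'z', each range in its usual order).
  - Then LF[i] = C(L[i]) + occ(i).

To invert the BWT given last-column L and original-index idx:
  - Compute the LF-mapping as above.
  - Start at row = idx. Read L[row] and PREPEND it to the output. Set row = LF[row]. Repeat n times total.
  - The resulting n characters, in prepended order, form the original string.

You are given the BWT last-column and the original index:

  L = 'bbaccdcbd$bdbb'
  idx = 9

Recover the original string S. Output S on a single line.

LF mapping: 2 3 1 8 9 11 10 4 12 0 5 13 6 7
Walk LF starting at row 9, prepending L[row]:
  step 1: row=9, L[9]='$', prepend. Next row=LF[9]=0
  step 2: row=0, L[0]='b', prepend. Next row=LF[0]=2
  step 3: row=2, L[2]='a', prepend. Next row=LF[2]=1
  step 4: row=1, L[1]='b', prepend. Next row=LF[1]=3
  step 5: row=3, L[3]='c', prepend. Next row=LF[3]=8
  step 6: row=8, L[8]='d', prepend. Next row=LF[8]=12
  step 7: row=12, L[12]='b', prepend. Next row=LF[12]=6
  step 8: row=6, L[6]='c', prepend. Next row=LF[6]=10
  step 9: row=10, L[10]='b', prepend. Next row=LF[10]=5
  step 10: row=5, L[5]='d', prepend. Next row=LF[5]=11
  step 11: row=11, L[11]='d', prepend. Next row=LF[11]=13
  step 12: row=13, L[13]='b', prepend. Next row=LF[13]=7
  step 13: row=7, L[7]='b', prepend. Next row=LF[7]=4
  step 14: row=4, L[4]='c', prepend. Next row=LF[4]=9
Reversed output: cbbddbcbdcbab$

Answer: cbbddbcbdcbab$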